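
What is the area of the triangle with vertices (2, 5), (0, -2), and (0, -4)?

The Shoelace formula computes the area from vertex coordinates by summing cross products.
For vertices (2,5), (0,-2), (0,-4):
Signed sum = 2*-2 - 0*5 + 0*-4 - 0*-2 + 0*5 - 2*-4
= -4 + 0 + 8 = 4
Area = (1/2)|4| = 2.

2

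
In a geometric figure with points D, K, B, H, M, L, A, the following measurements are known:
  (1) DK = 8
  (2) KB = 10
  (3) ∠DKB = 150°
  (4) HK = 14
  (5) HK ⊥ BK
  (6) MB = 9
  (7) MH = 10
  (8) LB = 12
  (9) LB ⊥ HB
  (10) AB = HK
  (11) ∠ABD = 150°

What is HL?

Step 1: By the law of cosines on triangle BKH: BH² = 10² + 14² − 2·10·14·cos(90°) = 296, so BH = 2·√74.
Step 2: By the law of cosines on triangle HBL: HL² = (2·√74)² + 12² − 2·2·√74·12·cos(90°) = 440, so HL = 2·√110.

Therefore, the length of HL = 2·√110.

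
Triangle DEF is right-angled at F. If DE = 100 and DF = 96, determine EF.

By the Pythagorean theorem: EF^2 = DE^2 - DF^2
EF^2 = 100^2 - 96^2 = 10000 - 9216 = 784
EF = sqrt(784) = 28

28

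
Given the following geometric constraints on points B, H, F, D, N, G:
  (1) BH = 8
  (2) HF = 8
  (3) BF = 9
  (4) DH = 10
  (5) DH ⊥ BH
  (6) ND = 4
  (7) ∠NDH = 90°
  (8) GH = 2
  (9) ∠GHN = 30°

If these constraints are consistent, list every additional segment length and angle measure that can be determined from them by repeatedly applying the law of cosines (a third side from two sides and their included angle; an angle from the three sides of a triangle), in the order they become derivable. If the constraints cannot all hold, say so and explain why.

The constraints are consistent. Derivable facts, in order:
After 1 step:
- BD = 2·√41
- HN = 2·√29
- ∠BFH = 55.77°
- ∠BHF = 68.46°
- ∠FBH = 55.77°
After 2 steps:
- NG ≈ 9.09
- ∠BDH = 38.66°
- ∠DBH = 51.34°
- ∠DHN = 21.8°
- ∠DNH = 68.2°
After 3 steps:
- ∠GNH = 6.31°
- ∠HGN = 143.69°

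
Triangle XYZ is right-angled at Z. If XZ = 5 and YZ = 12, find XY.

XY = sqrt(5^2 + 12^2) = sqrt(169) = 13

13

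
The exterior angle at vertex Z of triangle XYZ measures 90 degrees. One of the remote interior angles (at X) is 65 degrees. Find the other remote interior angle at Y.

angle Y = 90 - 65 = 25 degrees (exterior angle theorem).

25 degrees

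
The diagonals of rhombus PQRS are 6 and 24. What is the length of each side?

In a rhombus, the diagonals bisect each other perpendicularly, creating four congruent right triangles.
Each triangle has legs 3 (half of 6) and 12 (half of 24).
The hypotenuse of each right triangle is a side of the rhombus:
side = sqrt(3^2 + 12^2) = sqrt(153) = 3*sqrt(17)

3*sqrt(17)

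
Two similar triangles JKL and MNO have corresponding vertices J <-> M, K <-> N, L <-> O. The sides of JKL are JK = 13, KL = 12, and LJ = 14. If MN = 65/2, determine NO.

k = 65/2/13 = 5/2. NO = 5/2 * 12 = 30.

30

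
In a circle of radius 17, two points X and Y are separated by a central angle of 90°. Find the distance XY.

Chord length = 2r sin(θ/2)
= 2 × 17 × sin(90°/2)
= 2 × 17 × sin(45°)
= 17*sqrt(2)

17*sqrt(2)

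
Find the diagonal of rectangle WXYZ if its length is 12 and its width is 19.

Using the Pythagorean theorem:
d² = 12² + 19² = 144 + 361 = 505
d = sqrt(505)

sqrt(505)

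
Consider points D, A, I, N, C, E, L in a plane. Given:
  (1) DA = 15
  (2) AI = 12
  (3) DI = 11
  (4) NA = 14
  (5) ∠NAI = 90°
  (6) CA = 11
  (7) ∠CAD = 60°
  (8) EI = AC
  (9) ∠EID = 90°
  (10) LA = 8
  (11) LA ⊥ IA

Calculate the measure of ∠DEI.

From the given relations: EI = AC = 11.
Step 1: By the law of cosines on triangle EID: ED² = 11² + 11² − 2·11·11·cos(90°) = 242, so ED = 11·√2.
Step 2: By the inverse law of cosines on triangle DEI: cos(∠DEI) = ((11·√2)² + 11² − 11²) / (2·11·√2·11) = 242/342.24 = 0.7071, so ∠DEI = 45°.

Therefore, the measure of angle ∠DEI = 45°.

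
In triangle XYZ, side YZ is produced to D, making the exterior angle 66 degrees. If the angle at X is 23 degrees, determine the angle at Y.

The exterior angle theorem states that an exterior angle equals the sum of the two non-adjacent interior angles.
So 66 = 23 + angle Y, which gives angle Y = 66 - 23 = 43 degrees.

43 degrees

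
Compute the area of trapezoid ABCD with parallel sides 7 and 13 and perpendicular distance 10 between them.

Area = (7 + 13) * 10 / 2 = 200 / 2 = 100

100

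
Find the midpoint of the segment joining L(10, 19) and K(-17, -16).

The midpoint is the point halfway along the segment.
Move half the horizontal distance: 10 + (-17 - 10)/2 = 10 + -27/2 = -7/2
Move half the vertical distance: 19 + (-16 - 19)/2 = 19 + -35/2 = 3/2
Midpoint = (-7/2, 3/2)

(-7/2, 3/2)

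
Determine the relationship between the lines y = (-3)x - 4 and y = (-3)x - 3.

Slope of line 1: m1 = -3
Slope of line 2: m2 = -3
Two lines are parallel if and only if they have equal slopes (or both are vertical).
Here m1 = m2 = -3, confirming the lines are parallel.

Parallel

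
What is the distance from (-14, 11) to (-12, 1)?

d = sqrt((2)^2 + (-10)^2) = sqrt(104) = 2*sqrt(26)

2*sqrt(26)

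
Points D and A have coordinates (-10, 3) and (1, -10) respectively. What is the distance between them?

The horizontal distance is |1 - -10| = 11 and the vertical distance is |-10 - 3| = 13.
By the Pythagorean theorem, d = sqrt(11^2 + 13^2) = sqrt(290).

sqrt(290)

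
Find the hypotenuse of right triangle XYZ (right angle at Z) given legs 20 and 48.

XY = sqrt(20^2 + 48^2) = sqrt(2704) = 52

52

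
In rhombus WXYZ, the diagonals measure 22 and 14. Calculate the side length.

The diagonals of a rhombus bisect each other at right angles.
Half-diagonals: 22/2 = 11 and 14/2 = 7
side = sqrt(11^2 + 7^2)
side = sqrt(121 + 49)
side = sqrt(170)

sqrt(170)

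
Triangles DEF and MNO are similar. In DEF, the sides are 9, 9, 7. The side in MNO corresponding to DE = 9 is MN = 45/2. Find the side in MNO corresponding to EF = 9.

Since the triangles are similar, the ratio of corresponding sides is constant.
Scale factor k = MN / DE = 45/2 / 9 = 5/2
NO = k * EF = 5/2 * 9 = 45/2

45/2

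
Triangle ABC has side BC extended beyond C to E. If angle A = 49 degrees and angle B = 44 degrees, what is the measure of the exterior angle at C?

By the exterior angle theorem, an exterior angle of a triangle equals the sum of the two remote interior angles.
Exterior angle = angle A + angle B
Exterior angle = 49 + 44 = 93 degrees

93 degrees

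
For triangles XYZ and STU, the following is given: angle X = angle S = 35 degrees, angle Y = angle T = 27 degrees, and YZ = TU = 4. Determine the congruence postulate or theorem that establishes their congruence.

The given information provides:
angle X = angle S = 35 degrees, angle Y = angle T = 27 degrees, and YZ = TU = 4
This matches the AAS congruence theorem.
Two pairs of corresponding angles and a non-included side are equal (Angle-Angle-Side).

AAS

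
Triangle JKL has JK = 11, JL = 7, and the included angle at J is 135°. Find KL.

By the law of cosines: KL^2 = JK^2 + JL^2 - 2*JK*JL*cos(J)
KL^2 = 11^2 + 7^2 - 2*11*7*cos(135°)
KL^2 = 121 + 49 - 154*(-sqrt(2)/2)
KL^2 = 77*sqrt(2) + 170
KL = sqrt(77*sqrt(2) + 170)

sqrt(77*sqrt(2) + 170)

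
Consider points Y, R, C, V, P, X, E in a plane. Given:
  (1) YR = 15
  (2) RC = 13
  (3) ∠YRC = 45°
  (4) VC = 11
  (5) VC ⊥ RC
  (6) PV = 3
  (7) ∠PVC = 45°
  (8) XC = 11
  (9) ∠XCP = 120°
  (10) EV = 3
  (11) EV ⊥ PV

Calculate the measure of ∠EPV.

Step 1: By the law of cosines on triangle PVE: PE² = 3² + 3² − 2·3·3·cos(90°) = 18, so PE = 3·√2.
Step 2: By the inverse law of cosines on triangle EPV: cos(∠EPV) = ((3·√2)² + 3² − 3²) / (2·3·√2·3) = 18/25.46 = 0.7071, so ∠EPV = 45°.

Therefore, the measure of angle ∠EPV = 45°.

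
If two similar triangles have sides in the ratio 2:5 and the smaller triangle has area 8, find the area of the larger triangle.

Area ratio = (2/5)^2 = 4/25. Area of the larger triangle = 8 * 25/4 = 50.

50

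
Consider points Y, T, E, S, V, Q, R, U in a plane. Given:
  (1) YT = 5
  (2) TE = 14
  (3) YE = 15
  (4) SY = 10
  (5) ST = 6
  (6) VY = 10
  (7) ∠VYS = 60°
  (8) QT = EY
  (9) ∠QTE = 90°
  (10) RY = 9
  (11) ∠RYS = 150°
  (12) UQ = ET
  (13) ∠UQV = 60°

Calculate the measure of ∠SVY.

Step 1: By the law of cosines on triangle VYS: VS² = 10² + 10² − 2·10·10·cos(60°) = 100, so VS = 10.
Step 2: By the inverse law of cosines on triangle SVY: cos(∠SVY) = (10² + 10² − 10²) / (2·10·10) = 100/200 = 0.5, so ∠SVY = 60°.

Therefore, the measure of angle ∠SVY = 60°.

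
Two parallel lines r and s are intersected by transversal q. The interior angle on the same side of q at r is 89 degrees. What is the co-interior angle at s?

Co-interior (same-side interior) angles are between the parallel lines on the same side of the transversal.
Unlike corresponding or alternate interior angles, they are supplementary rather than equal.
So the angle = 180 - 89 = 91 degrees.

91 degrees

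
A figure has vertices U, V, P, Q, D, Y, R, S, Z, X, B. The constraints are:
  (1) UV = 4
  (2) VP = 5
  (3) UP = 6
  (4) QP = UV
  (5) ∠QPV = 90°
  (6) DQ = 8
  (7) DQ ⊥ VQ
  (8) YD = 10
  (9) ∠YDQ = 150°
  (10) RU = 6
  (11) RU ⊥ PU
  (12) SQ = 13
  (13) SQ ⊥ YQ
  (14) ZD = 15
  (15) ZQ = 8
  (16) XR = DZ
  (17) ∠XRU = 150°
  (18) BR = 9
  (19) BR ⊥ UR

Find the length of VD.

From the given relations: QP = UV = 4.
Step 1: By the law of cosines on triangle VPQ: VQ² = 5² + 4² − 2·5·4·cos(90°) = 41, so VQ = √41.
Step 2: By the law of cosines on triangle VQD: VD² = √41² + 8² − 2·√41·8·cos(90°) = 105, so VD = √105.

Therefore, the length of VD = √105.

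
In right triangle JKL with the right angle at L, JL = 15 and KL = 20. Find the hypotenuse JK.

JK = sqrt(15^2 + 20^2) = sqrt(625) = 25

25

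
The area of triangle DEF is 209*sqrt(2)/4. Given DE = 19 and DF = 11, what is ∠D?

From the SAS area formula Area = (1/2)ab sin(C), rearranging gives sin(C) = 2*Area/(ab).
sin(C) = 2 * 209*sqrt(2)/4 / (209) = sqrt(2)/2.
Therefore C = arcsin(sqrt(2)/2) = 45°.
Since sin(180° - C) = sin(C), the obtuse angle 135° gives the same area, so C = 45° or C = 135°.

45° or 135°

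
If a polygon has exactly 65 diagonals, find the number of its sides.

Using d = n(n - 3)/2, we solve 65 = n(n - 3)/2.
So n(n - 3) = 130.
Testing n = 13: 13 * 10 = 130 = 130. Correct.
The polygon has 13 sides.

13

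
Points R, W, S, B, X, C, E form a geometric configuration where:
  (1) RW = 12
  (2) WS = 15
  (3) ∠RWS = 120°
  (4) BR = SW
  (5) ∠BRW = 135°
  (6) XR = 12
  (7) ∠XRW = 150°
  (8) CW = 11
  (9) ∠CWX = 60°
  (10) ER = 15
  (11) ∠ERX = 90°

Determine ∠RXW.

Step 1: By the law of cosines on triangle XRW: XW² = 12² + 12² − 2·12·12·cos(150°) = 537.42, so XW ≈ 23.18.
Step 2: By the inverse law of cosines on triangle RXW: cos(∠RXW) = (12² + 23.18² − 12²) / (2·12·23.18) = 537.42/556.37 = 0.9659, so ∠RXW = 15°.

Therefore, the measure of angle ∠RXW = 15°.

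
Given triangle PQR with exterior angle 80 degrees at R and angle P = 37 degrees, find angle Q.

By the exterior angle theorem: exterior angle = sum of remote interior angles.
80 = 37 + angle Q
angle Q = 80 - 37 = 43 degrees

43 degrees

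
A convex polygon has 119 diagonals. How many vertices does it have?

Using d = n(n - 3)/2, we solve 119 = n(n - 3)/2.
So n(n - 3) = 238.
Testing n = 17: 17 * 14 = 238 = 238. Correct.
The polygon has 17 sides.

17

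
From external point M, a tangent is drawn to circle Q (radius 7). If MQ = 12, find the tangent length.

The tangent, radius, and line from the external point to the center form a right triangle.
The right angle is where the tangent meets the radius.
By the Pythagorean theorem: tangent² + 7² = 12²
tangent² = 144 - 49 = 95
tangent = sqrt(95)

sqrt(95)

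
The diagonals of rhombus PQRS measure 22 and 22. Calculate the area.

Area = (22 * 22) / 2 = 484 / 2 = 242

242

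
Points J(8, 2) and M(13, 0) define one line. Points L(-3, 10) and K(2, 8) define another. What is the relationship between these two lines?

Slope of line 1: m1 = (0 - 2)/(13 - 8) = -2/5 = -2/5
Slope of line 2: m2 = (8 - 10)/(2 - -3) = -2/5 = -2/5
Two lines are parallel if and only if they have equal slopes (or both are vertical).
Here m1 = m2 = -2/5, confirming the lines are parallel.

Parallel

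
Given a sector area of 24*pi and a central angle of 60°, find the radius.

Sector area A = πr² × θ/360, so r² = 360A / (πθ).
r² = 360 × 24*pi / (π × 60)
r² = 144
r = 12

12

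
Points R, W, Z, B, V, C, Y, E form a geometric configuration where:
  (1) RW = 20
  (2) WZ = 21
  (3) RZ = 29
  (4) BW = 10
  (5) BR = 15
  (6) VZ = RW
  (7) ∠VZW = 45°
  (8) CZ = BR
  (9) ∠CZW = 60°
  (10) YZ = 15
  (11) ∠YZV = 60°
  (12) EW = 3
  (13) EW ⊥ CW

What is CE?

From the given relations: CZ = BR = 15.
Step 1: By the law of cosines on triangle CZW: CW² = 15² + 21² − 2·15·21·cos(60°) = 351, so CW = 3·√39.
Step 2: By the law of cosines on triangle CWE: CE² = (3·√39)² + 3² − 2·3·√39·3·cos(90°) = 360, so CE = 6·√10.

Therefore, the length of CE = 6·√10.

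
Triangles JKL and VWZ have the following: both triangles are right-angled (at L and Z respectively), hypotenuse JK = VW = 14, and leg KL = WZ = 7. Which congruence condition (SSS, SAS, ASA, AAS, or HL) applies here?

Consider the given information: both triangles are right-angled (at L and Z respectively), hypotenuse JK = VW = 14, and leg KL = WZ = 7
This is not SSS or SAS: SSS requires all three pairs of sides, but we don't have that. SAS requires two sides and the included angle between them.
The correct criterion is HL. The hypotenuse and one leg of two right triangles are equal (Hypotenuse-Leg).

HL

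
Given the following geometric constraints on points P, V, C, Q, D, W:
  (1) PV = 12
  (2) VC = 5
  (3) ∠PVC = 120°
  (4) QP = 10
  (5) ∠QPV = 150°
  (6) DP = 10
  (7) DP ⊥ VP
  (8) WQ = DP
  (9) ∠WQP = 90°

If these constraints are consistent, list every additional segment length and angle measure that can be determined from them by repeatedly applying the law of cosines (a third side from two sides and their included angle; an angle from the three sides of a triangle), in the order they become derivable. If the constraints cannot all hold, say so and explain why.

The constraints are consistent. Derivable facts, in order:
After 1 step:
- PC ≈ 15.13
- PW = 10·√2
- VD = 2·√61
- VQ ≈ 21.26
After 2 steps:
- ∠CPV = 16.63°
- ∠DVP = 39.81°
- ∠PCV = 43.37°
- ∠PDV = 50.19°
- ∠PQV = 16.4°
- ∠PVQ = 13.6°
- ∠PWQ = 45°
- ∠QPW = 45°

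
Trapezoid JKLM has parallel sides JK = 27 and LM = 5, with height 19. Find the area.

Area = (27 + 5) * 19 / 2 = 608 / 2 = 304

304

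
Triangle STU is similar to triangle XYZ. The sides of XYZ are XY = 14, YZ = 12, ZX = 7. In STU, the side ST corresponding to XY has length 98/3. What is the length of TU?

k = 98/3/14 = 7/3. TU = 7/3 * 12 = 28.

28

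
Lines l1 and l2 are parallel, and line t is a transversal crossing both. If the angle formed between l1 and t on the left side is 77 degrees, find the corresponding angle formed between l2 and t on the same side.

Corresponding angles are equal: 77 degrees.

77 degrees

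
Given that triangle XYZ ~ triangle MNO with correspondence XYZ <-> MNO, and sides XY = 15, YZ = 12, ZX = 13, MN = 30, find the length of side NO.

k = 30/15 = 2. NO = 2 * 12 = 24.

24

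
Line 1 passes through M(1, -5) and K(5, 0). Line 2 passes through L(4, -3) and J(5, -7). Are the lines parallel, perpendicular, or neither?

Slope of line 1: m1 = (0 - -5)/(5 - 1) = 5/4 = 5/4
Slope of line 2: m2 = (-7 - -3)/(5 - 4) = -4/1 = -4
For parallel lines we need equal slopes: 5/4 != -4.
For perpendicular lines we need m1*m2 = -1: (5/4)(-4) = -5 != -1.
Since neither condition holds, the lines are neither parallel nor perpendicular.

Neither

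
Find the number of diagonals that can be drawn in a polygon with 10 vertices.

Each of the 10 vertices connects to 7 non-adjacent vertices via diagonals.
Total connections = 10 × 7 = 70, but each diagonal is counted twice.
Number of diagonals = 70 / 2 = 35.

35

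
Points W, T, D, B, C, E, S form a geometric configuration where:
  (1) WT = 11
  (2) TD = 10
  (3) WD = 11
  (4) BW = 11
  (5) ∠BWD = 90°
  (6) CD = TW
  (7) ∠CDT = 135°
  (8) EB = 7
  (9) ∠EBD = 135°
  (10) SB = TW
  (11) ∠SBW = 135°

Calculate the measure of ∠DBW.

Step 1: By the law of cosines on triangle BWD: BD² = 11² + 11² − 2·11·11·cos(90°) = 242, so BD = 11·√2.
Step 2: By the inverse law of cosines on triangle DBW: cos(∠DBW) = ((11·√2)² + 11² − 11²) / (2·11·√2·11) = 242/342.24 = 0.7071, so ∠DBW = 45°.

Therefore, the measure of angle ∠DBW = 45°.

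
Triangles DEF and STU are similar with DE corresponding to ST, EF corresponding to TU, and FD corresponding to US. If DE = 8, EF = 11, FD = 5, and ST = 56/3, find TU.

k = 56/3/8 = 7/3. TU = 7/3 * 11 = 77/3.

77/3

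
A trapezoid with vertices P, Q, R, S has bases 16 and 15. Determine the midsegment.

The midsegment of a trapezoid = (base1 + base2) / 2
midsegment = (16 + 15) / 2
midsegment = 31 / 2
midsegment = 31/2

31/2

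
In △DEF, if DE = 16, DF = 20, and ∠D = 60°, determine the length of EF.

Law of cosines: EF^2 = 16^2 + 20^2 - 2(16)(20)cos(60°) = 336, so EF = 4*sqrt(21).

4*sqrt(21)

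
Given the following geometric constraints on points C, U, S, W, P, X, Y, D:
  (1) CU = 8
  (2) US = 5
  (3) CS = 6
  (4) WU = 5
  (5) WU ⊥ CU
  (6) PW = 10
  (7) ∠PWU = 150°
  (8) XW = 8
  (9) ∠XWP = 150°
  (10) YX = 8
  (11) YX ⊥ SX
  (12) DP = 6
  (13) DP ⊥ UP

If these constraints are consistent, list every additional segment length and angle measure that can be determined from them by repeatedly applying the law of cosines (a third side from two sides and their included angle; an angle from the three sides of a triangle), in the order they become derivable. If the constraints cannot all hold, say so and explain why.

The constraints are consistent. Derivable facts, in order:
After 1 step:
- CW = √89
- PX ≈ 17.39
- UP ≈ 14.55
- ∠CSU = 92.87°
- ∠CUS = 48.51°
- ∠SCU = 38.62°
After 2 steps:
- UD ≈ 15.74
- ∠CWU = 57.99°
- ∠PUW = 20.1°
- ∠PXW = 16.71°
- ∠UCW = 32.01°
- ∠UPW = 9.9°
- ∠WPX = 13.29°
After 3 steps:
- ∠DUP = 22.41°
- ∠PDU = 67.59°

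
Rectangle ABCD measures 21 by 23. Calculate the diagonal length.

A rectangle's diagonal splits it into two right triangles, with the diagonal as the hypotenuse.
By the Pythagorean theorem, d^2 = 21^2 + 23^2 = 970.
Therefore d = sqrt(970).

sqrt(970)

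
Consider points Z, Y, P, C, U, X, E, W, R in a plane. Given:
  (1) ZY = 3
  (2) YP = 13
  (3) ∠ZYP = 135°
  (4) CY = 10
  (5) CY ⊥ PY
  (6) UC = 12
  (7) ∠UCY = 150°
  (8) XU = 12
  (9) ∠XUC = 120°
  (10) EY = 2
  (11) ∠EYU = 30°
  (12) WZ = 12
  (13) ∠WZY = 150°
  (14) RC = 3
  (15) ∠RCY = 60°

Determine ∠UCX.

Step 1: By the law of cosines on triangle CUX: CX² = 12² + 12² − 2·12·12·cos(120°) = 432, so CX = 12·√3.
Step 2: By the inverse law of cosines on triangle UCX: cos(∠UCX) = (12² + (12·√3)² − 12²) / (2·12·12·√3) = 432/498.83 = 0.866, so ∠UCX = 30°.

Therefore, the measure of angle ∠UCX = 30°.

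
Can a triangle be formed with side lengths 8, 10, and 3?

For three segments to close into a triangle, no single side can be as long as the other two combined.
The longest side is 10, and 3 + 8 = 11 > 10.
A triangle can be formed.

Yes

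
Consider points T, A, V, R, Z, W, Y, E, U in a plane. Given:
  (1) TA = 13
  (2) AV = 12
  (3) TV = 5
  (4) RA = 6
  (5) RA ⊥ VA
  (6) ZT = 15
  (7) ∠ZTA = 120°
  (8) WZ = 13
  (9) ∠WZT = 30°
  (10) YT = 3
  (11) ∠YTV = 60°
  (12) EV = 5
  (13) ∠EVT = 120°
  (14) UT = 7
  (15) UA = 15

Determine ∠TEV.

Step 1: By the law of cosines on triangle EVT: ET² = 5² + 5² − 2·5·5·cos(120°) = 75, so ET = 5·√3.
Step 2: By the inverse law of cosines on triangle TEV: cos(∠TEV) = ((5·√3)² + 5² − 5²) / (2·5·√3·5) = 75/86.6 = 0.866, so ∠TEV = 30°.

Therefore, the measure of angle ∠TEV = 30°.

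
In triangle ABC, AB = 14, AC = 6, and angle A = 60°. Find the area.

Area = (1/2) * AB * AC * sin(A)
Area = (1/2) * 14 * 6 * sin(60°)
Area = (1/2) * 14 * 6 * sqrt(3)/2
Area = 21*sqrt(3)

21*sqrt(3)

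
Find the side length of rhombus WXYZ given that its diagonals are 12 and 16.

Half-diagonals are 6 and 8. side = sqrt(6^2 + 8^2) = sqrt(100) = 10

10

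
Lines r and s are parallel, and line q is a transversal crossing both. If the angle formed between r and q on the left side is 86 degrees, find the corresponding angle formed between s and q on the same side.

When a transversal crosses parallel lines, angles in the same position at each intersection are called corresponding angles.
These are always equal, so the answer is 86 degrees.

86 degrees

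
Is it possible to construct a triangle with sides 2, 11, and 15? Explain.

The longest side is 15. The other two sides sum to 2 + 11 = 13.
Since 13 ≤ 15, the two shorter sides cannot reach around to close the triangle.

No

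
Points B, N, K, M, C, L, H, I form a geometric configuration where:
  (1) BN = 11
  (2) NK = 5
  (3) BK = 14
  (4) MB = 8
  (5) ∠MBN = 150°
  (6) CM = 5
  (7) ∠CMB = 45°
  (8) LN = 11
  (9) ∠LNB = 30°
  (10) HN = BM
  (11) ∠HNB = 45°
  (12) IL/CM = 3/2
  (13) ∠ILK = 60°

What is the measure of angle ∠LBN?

Step 1: By the law of cosines on triangle BNL: BL² = 11² + 11² − 2·11·11·cos(30°) = 32.42, so BL ≈ 5.69.
Step 2: By the inverse law of cosines on triangle LBN: cos(∠LBN) = (5.69² + 11² − 11²) / (2·5.69·11) = 32.42/125.27 = 0.2588, so ∠LBN = 75°.

Therefore, the measure of angle ∠LBN = 75°.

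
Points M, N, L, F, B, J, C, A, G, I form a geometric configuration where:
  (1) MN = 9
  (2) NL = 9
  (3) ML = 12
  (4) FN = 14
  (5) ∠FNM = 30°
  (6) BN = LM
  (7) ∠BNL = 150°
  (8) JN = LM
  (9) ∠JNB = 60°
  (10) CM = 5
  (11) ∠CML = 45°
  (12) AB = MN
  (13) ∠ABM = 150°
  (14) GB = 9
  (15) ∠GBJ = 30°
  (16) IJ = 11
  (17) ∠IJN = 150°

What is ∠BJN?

From the given relations: JN = LM = 12; BN = LM = 12.
Step 1: By the law of cosines on triangle JNB: JB² = 12² + 12² − 2·12·12·cos(60°) = 144, so JB = 12.
Step 2: By the inverse law of cosines on triangle BJN: cos(∠BJN) = (12² + 12² − 12²) / (2·12·12) = 144/288 = 0.5, so ∠BJN = 60°.

Therefore, the measure of angle ∠BJN = 60°.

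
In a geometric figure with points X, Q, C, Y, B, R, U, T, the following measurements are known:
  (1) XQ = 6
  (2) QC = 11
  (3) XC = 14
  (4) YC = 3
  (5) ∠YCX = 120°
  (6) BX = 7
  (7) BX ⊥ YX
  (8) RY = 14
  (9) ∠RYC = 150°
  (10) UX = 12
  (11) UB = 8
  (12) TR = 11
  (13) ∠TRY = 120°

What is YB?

Step 1: By the law of cosines on triangle XCY: XY² = 14² + 3² − 2·14·3·cos(120°) = 247, so XY ≈ 15.72.
Step 2: By the law of cosines on triangle YXB: YB² = 15.72² + 7² − 2·15.72·7·cos(90°) = 296, so YB = 2·√74.

Therefore, the length of YB = 2·√74.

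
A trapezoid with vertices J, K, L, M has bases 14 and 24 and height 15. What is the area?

Area = (14 + 24) * 15 / 2 = 570 / 2 = 285

285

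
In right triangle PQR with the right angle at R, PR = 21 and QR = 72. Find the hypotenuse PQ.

By the Pythagorean theorem: PQ^2 = PR^2 + QR^2
PQ^2 = 21^2 + 72^2 = 441 + 5184 = 5625
PQ = sqrt(5625) = 75

75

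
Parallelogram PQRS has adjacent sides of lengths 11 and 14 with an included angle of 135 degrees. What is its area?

The area of a parallelogram equals the product of two adjacent sides times the sine of the included angle.
This is because the height equals 14 * sin(135°) = 7*sqrt(2).
Area = 11 * 7*sqrt(2) = 77*sqrt(2)

77*sqrt(2)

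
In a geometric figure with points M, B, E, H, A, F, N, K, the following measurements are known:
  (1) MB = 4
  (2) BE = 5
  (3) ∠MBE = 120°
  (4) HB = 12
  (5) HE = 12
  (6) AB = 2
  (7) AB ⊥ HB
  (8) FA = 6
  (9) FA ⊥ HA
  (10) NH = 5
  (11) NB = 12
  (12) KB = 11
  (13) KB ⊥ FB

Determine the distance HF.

Step 1: By the law of cosines on triangle HBA: HA² = 12² + 2² − 2·12·2·cos(90°) = 148, so HA = 2·√37.
Step 2: By the law of cosines on triangle HAF: HF² = (2·√37)² + 6² − 2·2·√37·6·cos(90°) = 184, so HF = 2·√46.

Therefore, the length of HF = 2·√46.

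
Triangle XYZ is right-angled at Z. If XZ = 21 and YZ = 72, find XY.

XY = sqrt(21^2 + 72^2) = sqrt(5625) = 75

75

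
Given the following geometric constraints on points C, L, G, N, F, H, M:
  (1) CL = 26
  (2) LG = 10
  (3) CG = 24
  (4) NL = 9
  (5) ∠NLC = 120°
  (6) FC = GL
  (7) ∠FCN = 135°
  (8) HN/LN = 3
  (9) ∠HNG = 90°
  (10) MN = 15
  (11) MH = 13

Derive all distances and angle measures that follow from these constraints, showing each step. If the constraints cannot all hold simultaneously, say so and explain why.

The constraints are consistent.

From the given relations:
  FC = GL = 10
  HN = 3·LN = 3·9 = 27

Step 1: From CL = 26, LN = 9, and ∠CLN = 120°, by the law of cosines:
  CN² = CL² + LN² - 2·CL·LN·cos(120°) = 676 + 81 + 234 = 991
  CN ≈ 31.48

Step 2: From CG = 24, CL = 26, GL = 10, by the inverse law of cosines:
  cos(∠GCL) = (CG² + CL² - GL²) / (2·CG·CL)
  ∠GCL = 22.62°

Step 3: From LC = 26, LG = 10, CG = 24, by the inverse law of cosines:
  cos(∠CLG) = (LC² + LG² - CG²) / (2·LC·LG)
  ∠CLG = 67.38°

Step 4: From GC = 24, GL = 10, CL = 26, by the inverse law of cosines:
  cos(∠CGL) = (GC² + GL² - CL²) / (2·GC·GL)
  ∠CGL = 90°

Step 5: From NH = 27, NM = 15, HM = 13, by the inverse law of cosines:
  cos(∠HNM) = (NH² + NM² - HM²) / (2·NH·NM)
  ∠HNM = 14.27°

Step 6: From HM = 13, HN = 27, MN = 15, by the inverse law of cosines:
  cos(∠MHN) = (HM² + HN² - MN²) / (2·HM·HN)
  ∠MHN = 16.53°

Step 7: From MH = 13, MN = 15, HN = 27, by the inverse law of cosines:
  cos(∠HMN) = (MH² + MN² - HN²) / (2·MH·MN)
  ∠HMN = 149.2°

Step 8: From NC = 31.48, CF = 10, and ∠NCF = 135°, by the law of cosines:
  NF² = NC² + CF² - 2·NC·CF·cos(135°) = 991 + 100 + 445.2 = 1536
  NF ≈ 39.19

Step 9: From CL = 26, CN = 31.48, LN = 9, by the inverse law of cosines:
  cos(∠LCN) = (CL² + CN² - LN²) / (2·CL·CN)
  ∠LCN = 14.34°

Step 10: From NC = 31.48, NL = 9, CL = 26, by the inverse law of cosines:
  cos(∠CNL) = (NC² + NL² - CL²) / (2·NC·NL)
  ∠CNL = 45.66°

Step 11: From NC = 31.48, NF = 39.19, CF = 10, by the inverse law of cosines:
  cos(∠CNF) = (NC² + NF² - CF²) / (2·NC·NF)
  ∠CNF = 10.39°

Step 12: From FC = 10, FN = 39.19, CN = 31.48, by the inverse law of cosines:
  cos(∠CFN) = (FC² + FN² - CN²) / (2·FC·FN)
  ∠CFN = 34.61°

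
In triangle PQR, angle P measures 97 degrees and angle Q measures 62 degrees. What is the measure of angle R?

Let angle R = x. Then 97 + 62 + x = 180.
x = 180 - 159 = 21 degrees.

21 degrees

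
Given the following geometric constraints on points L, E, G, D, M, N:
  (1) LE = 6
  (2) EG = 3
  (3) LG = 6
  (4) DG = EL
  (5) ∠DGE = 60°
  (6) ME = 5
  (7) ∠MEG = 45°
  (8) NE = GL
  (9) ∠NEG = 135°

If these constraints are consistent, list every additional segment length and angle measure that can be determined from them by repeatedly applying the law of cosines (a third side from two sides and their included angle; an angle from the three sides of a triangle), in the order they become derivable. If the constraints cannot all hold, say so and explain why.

The constraints are consistent. Derivable facts, in order:
After 1 step:
- ED = 3·√3
- GM ≈ 3.58
- GN ≈ 8.39
- ∠EGL = 75.52°
- ∠ELG = 28.96°
- ∠GEL = 75.52°
After 2 steps:
- ∠DEG = 90°
- ∠EDG = 30°
- ∠EGM = 98.61°
- ∠EGN = 30.36°
- ∠EMG = 36.39°
- ∠ENG = 14.64°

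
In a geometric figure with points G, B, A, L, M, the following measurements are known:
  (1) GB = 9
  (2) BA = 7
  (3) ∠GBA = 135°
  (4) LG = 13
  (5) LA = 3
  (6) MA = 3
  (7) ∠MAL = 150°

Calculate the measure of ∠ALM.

Step 1: By the law of cosines on triangle LAM: LM² = 3² + 3² − 2·3·3·cos(150°) = 33.59, so LM ≈ 5.8.
Step 2: By the inverse law of cosines on triangle ALM: cos(∠ALM) = (3² + 5.8² − 3²) / (2·3·5.8) = 33.59/34.77 = 0.9659, so ∠ALM = 15°.

Therefore, the measure of angle ∠ALM = 15°.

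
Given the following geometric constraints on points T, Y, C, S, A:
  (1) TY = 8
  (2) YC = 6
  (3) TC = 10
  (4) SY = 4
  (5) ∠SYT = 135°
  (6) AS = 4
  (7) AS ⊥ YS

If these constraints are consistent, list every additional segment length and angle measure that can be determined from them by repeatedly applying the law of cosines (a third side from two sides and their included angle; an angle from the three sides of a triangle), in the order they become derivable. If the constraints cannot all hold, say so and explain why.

The constraints are consistent. Derivable facts, in order:
After 1 step:
- TS ≈ 11.19
- YA = 4·√2
- ∠CTY = 36.87°
- ∠CYT = 90°
- ∠TCY = 53.13°
After 2 steps:
- ∠AYS = 45°
- ∠SAY = 45°
- ∠STY = 14.64°
- ∠TSY = 30.36°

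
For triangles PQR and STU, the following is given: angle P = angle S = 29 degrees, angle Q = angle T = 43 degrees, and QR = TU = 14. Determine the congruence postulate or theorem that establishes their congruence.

The given information provides:
angle P = angle S = 29 degrees, angle Q = angle T = 43 degrees, and QR = TU = 14
This matches the AAS congruence theorem.
Two pairs of corresponding angles and a non-included side are equal (Angle-Angle-Side).

AAS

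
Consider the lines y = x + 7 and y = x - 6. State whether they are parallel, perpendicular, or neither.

Slope of line 1: m1 = 1
Slope of line 2: m2 = 1
m1 = m2, so the lines are parallel.

Parallel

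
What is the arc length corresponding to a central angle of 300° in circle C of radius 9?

The full circumference is 2πr = 2π(9) = 18*pi.
The arc spans 300° out of 360°, which is a fraction of 5/6.
Arc length = 18*pi × 5/6 = 15*pi.

15*pi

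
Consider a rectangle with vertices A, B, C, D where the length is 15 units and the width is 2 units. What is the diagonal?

Using the Pythagorean theorem:
d² = 15² + 2² = 225 + 4 = 229
d = sqrt(229)

sqrt(229)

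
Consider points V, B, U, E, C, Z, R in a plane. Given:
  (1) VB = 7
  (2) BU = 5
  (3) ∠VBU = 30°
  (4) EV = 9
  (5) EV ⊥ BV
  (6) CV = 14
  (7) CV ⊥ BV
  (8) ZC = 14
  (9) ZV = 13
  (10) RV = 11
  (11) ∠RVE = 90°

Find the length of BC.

Step 1: By the law of cosines on triangle BVC: BC² = 7² + 14² − 2·7·14·cos(90°) = 245, so BC = 7·√5.

Therefore, the length of BC = 7·√5.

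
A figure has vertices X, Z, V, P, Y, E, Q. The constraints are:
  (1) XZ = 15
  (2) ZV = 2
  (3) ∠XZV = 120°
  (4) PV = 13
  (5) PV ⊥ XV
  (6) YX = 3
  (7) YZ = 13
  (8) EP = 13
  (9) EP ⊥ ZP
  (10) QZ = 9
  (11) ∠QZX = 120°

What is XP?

Step 1: By the law of cosines on triangle XZV: XV² = 15² + 2² − 2·15·2·cos(120°) = 259, so XV ≈ 16.09.
Step 2: By the law of cosines on triangle XVP: XP² = 16.09² + 13² − 2·16.09·13·cos(90°) = 428, so XP = 2·√107.

Therefore, the length of XP = 2·√107.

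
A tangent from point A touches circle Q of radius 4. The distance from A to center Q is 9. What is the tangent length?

Let T be the point of tangency. Then QT ⊥ AT (radius ⊥ tangent).
In right triangle QTA: QA² = QT² + AT²
9² = 4² + AT²
AT² = 65, AT = sqrt(65)

sqrt(65)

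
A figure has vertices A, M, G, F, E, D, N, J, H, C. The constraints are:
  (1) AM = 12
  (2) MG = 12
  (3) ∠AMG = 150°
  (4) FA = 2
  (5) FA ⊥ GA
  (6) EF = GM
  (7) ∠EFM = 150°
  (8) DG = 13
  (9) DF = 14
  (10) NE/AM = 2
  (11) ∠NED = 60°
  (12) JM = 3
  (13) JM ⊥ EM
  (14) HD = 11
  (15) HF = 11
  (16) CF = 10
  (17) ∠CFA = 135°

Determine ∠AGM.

Step 1: By the law of cosines on triangle GMA: GA² = 12² + 12² − 2·12·12·cos(150°) = 537.42, so GA ≈ 23.18.
Step 2: By the inverse law of cosines on triangle AGM: cos(∠AGM) = (23.18² + 12² − 12²) / (2·23.18·12) = 537.42/556.37 = 0.9659, so ∠AGM = 15°.

Therefore, the measure of angle ∠AGM = 15°.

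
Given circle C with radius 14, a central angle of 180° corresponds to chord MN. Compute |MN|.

Chord = 2(14) sin(90°) = 28

28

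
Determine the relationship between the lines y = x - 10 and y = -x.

Slope of line 1: m1 = 1
Slope of line 2: m2 = -1
m1 * m2 = (1) * (-1) = -1 = -1, so the lines are perpendicular.

Perpendicular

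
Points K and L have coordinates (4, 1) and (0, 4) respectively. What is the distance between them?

d = sqrt((0 - 4)^2 + (4 - 1)^2)
d = sqrt(-4^2 + 3^2)
d = sqrt(16 + 9)
d = sqrt(25) = 5

5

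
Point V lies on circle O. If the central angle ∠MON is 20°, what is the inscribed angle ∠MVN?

An inscribed angle intercepts an arc from a point on the circle, while the central angle intercepts the same arc from the center.
The inscribed angle is always half the central angle: 20° / 2 = 10°.

10°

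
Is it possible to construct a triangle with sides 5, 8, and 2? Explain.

The longest side is 8. The other two sides sum to 2 + 5 = 7.
Since 7 ≤ 8, the two shorter sides cannot reach around to close the triangle.

No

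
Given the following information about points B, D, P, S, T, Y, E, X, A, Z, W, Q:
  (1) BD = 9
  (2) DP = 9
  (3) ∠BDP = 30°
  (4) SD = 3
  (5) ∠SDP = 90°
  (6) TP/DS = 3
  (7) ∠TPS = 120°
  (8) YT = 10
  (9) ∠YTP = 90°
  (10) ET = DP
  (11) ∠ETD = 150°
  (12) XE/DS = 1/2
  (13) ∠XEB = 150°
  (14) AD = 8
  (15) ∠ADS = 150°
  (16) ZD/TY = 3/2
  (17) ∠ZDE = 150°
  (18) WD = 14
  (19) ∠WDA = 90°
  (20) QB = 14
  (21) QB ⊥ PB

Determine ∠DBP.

Step 1: By the law of cosines on triangle BDP: BP² = 9² + 9² − 2·9·9·cos(30°) = 21.7, so BP ≈ 4.66.
Step 2: By the inverse law of cosines on triangle DBP: cos(∠DBP) = (9² + 4.66² − 9²) / (2·9·4.66) = 21.7/83.86 = 0.2588, so ∠DBP = 75°.

Therefore, the measure of angle ∠DBP = 75°.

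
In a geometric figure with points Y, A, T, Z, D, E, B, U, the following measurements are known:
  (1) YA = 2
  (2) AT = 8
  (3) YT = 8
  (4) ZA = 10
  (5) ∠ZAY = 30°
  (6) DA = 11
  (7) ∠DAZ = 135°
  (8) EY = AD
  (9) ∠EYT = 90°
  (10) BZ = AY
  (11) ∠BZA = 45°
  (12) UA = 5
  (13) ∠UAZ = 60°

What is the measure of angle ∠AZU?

Step 1: By the law of cosines on triangle ZAU: ZU² = 10² + 5² − 2·10·5·cos(60°) = 75, so ZU = 5·√3.
Step 2: By the inverse law of cosines on triangle AZU: cos(∠AZU) = (10² + (5·√3)² − 5²) / (2·10·5·√3) = 150/173.21 = 0.866, so ∠AZU = 30°.

Therefore, the measure of angle ∠AZU = 30°.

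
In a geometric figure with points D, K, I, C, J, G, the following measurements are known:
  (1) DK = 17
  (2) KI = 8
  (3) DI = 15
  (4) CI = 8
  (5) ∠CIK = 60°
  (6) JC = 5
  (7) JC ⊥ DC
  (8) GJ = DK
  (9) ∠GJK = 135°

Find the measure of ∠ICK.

Step 1: By the law of cosines on triangle CIK: CK² = 8² + 8² − 2·8·8·cos(60°) = 64, so CK = 8.
Step 2: By the inverse law of cosines on triangle ICK: cos(∠ICK) = (8² + 8² − 8²) / (2·8·8) = 64/128 = 0.5, so ∠ICK = 60°.

Therefore, the measure of angle ∠ICK = 60°.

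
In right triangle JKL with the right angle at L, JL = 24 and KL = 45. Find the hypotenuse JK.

JK = sqrt(24^2 + 45^2) = sqrt(2601) = 51

51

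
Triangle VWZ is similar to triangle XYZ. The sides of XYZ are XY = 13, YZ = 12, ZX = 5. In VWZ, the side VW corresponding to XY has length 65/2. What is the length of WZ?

Since the triangles are similar, the ratio of corresponding sides is constant.
Scale factor k = VW / XY = 65/2 / 13 = 5/2
WZ = k * YZ = 5/2 * 12 = 30

30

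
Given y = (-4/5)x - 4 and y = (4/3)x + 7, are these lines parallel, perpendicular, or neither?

Slope of line 1: m1 = -4/5
Slope of line 2: m2 = 4/3
m1 != m2 and m1*m2 = -16/15 != -1. Neither.

Neither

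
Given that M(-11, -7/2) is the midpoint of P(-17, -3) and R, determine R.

Using the midpoint formula: M = ((x1 + x2)/2, (y1 + y2)/2)
We know M = (-11, -7/2) and P = (-17, -3)
For x: -11 = (-17 + x2)/2, so x2 = 2*-11 - -17 = -5
For y: -7/2 = (-3 + y2)/2, so y2 = 2*-7/2 - -3 = -4
R = (-5, -4)

(-5, -4)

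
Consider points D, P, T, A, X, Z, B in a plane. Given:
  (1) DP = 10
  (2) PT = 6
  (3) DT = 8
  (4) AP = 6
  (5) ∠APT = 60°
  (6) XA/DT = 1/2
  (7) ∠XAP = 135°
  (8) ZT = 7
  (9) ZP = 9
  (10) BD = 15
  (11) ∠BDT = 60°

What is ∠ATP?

Step 1: By the law of cosines on triangle TPA: TA² = 6² + 6² − 2·6·6·cos(60°) = 36, so TA = 6.
Step 2: By the inverse law of cosines on triangle ATP: cos(∠ATP) = (6² + 6² − 6²) / (2·6·6) = 36/72 = 0.5, so ∠ATP = 60°.

Therefore, the measure of angle ∠ATP = 60°.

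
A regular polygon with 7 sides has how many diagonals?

Each of the 7 vertices connects to 4 non-adjacent vertices via diagonals.
Total connections = 7 × 4 = 28, but each diagonal is counted twice.
Number of diagonals = 28 / 2 = 14.

14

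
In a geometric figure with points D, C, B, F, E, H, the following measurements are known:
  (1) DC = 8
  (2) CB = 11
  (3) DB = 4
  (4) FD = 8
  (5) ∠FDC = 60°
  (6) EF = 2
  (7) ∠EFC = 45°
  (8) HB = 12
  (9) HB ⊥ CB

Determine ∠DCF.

Step 1: By the law of cosines on triangle CDF: CF² = 8² + 8² − 2·8·8·cos(60°) = 64, so CF = 8.
Step 2: By the inverse law of cosines on triangle DCF: cos(∠DCF) = (8² + 8² − 8²) / (2·8·8) = 64/128 = 0.5, so ∠DCF = 60°.

Therefore, the measure of angle ∠DCF = 60°.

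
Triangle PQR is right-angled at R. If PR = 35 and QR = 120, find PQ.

PQ = sqrt(35^2 + 120^2) = sqrt(15625) = 125

125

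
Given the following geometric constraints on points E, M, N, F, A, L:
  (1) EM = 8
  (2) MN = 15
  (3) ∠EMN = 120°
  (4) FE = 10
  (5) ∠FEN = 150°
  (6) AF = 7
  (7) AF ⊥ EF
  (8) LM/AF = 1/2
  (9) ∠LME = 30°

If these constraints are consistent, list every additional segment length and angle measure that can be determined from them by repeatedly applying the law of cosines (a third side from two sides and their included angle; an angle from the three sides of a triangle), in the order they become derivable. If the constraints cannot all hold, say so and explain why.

The constraints are consistent. Derivable facts, in order:
After 1 step:
- EA = √149
- EL ≈ 5.27
- EN ≈ 20.22
After 2 steps:
- NF ≈ 29.31
- ∠AEF = 34.99°
- ∠EAF = 55.01°
- ∠ELM = 130.6°
- ∠ENM = 20.03°
- ∠LEM = 19.4°
- ∠MEN = 39.97°
After 3 steps:
- ∠EFN = 20.18°
- ∠ENF = 9.82°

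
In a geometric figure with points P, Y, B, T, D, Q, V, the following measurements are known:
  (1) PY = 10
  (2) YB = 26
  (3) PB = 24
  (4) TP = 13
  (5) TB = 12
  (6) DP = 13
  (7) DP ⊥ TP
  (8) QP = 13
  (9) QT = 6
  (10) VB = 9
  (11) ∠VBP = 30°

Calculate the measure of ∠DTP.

Step 1: By the law of cosines on triangle TPD: TD² = 13² + 13² − 2·13·13·cos(90°) = 338, so TD = 13·√2.
Step 2: By the inverse law of cosines on triangle DTP: cos(∠DTP) = ((13·√2)² + 13² − 13²) / (2·13·√2·13) = 338/478 = 0.7071, so ∠DTP = 45°.

Therefore, the measure of angle ∠DTP = 45°.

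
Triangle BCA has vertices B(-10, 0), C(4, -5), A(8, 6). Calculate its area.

The Shoelace formula computes the area from vertex coordinates by summing cross products.
For vertices (-10,0), (4,-5), (8,6):
Signed sum = -10*-5 - 4*0 + 4*6 - 8*-5 + 8*0 - -10*6
= 50 + 64 + 60 = 174
Area = (1/2)|174| = 87.

87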